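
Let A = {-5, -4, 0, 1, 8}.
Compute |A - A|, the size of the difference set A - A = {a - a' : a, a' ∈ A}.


A - A = {a - a' : a, a' ∈ A}; |A| = 5.
Bounds: 2|A|-1 ≤ |A - A| ≤ |A|² - |A| + 1, i.e. 9 ≤ |A - A| ≤ 21.
Note: 0 ∈ A - A always (from a - a). The set is symmetric: if d ∈ A - A then -d ∈ A - A.
Enumerate nonzero differences d = a - a' with a > a' (then include -d):
Positive differences: {1, 4, 5, 6, 7, 8, 12, 13}
Full difference set: {0} ∪ (positive diffs) ∪ (negative diffs).
|A - A| = 1 + 2·8 = 17 (matches direct enumeration: 17).

|A - A| = 17


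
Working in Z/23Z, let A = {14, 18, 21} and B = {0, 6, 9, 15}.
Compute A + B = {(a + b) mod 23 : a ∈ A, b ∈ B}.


Work in Z/23Z: reduce every sum a + b modulo 23.
Enumerate all 12 pairs:
a = 14: 14+0=14, 14+6=20, 14+9=0, 14+15=6
a = 18: 18+0=18, 18+6=1, 18+9=4, 18+15=10
a = 21: 21+0=21, 21+6=4, 21+9=7, 21+15=13
Distinct residues collected: {0, 1, 4, 6, 7, 10, 13, 14, 18, 20, 21}
|A + B| = 11 (out of 23 total residues).

A + B = {0, 1, 4, 6, 7, 10, 13, 14, 18, 20, 21}


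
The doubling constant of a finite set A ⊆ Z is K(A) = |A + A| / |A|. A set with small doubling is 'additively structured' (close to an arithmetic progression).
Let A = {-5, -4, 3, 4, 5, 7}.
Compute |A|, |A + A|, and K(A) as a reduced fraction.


|A| = 6.
Compute A + A by enumerating all 36 pairs.
A + A = {-10, -9, -8, -2, -1, 0, 1, 2, 3, 6, 7, 8, 9, 10, 11, 12, 14}, so |A + A| = 17.
K = |A + A| / |A| = 17/6 (already in lowest terms) ≈ 2.8333.
Reference: AP of size 6 gives K = 11/6 ≈ 1.8333; a fully generic set of size 6 gives K ≈ 3.5000.

|A| = 6, |A + A| = 17, K = 17/6.


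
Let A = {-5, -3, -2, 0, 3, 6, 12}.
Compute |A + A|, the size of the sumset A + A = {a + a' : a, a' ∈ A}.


A + A = {a + a' : a, a' ∈ A}; |A| = 7.
General bounds: 2|A| - 1 ≤ |A + A| ≤ |A|(|A|+1)/2, i.e. 13 ≤ |A + A| ≤ 28.
Lower bound 2|A|-1 is attained iff A is an arithmetic progression.
Enumerate sums a + a' for a ≤ a' (symmetric, so this suffices):
a = -5: -5+-5=-10, -5+-3=-8, -5+-2=-7, -5+0=-5, -5+3=-2, -5+6=1, -5+12=7
a = -3: -3+-3=-6, -3+-2=-5, -3+0=-3, -3+3=0, -3+6=3, -3+12=9
a = -2: -2+-2=-4, -2+0=-2, -2+3=1, -2+6=4, -2+12=10
a = 0: 0+0=0, 0+3=3, 0+6=6, 0+12=12
a = 3: 3+3=6, 3+6=9, 3+12=15
a = 6: 6+6=12, 6+12=18
a = 12: 12+12=24
Distinct sums: {-10, -8, -7, -6, -5, -4, -3, -2, 0, 1, 3, 4, 6, 7, 9, 10, 12, 15, 18, 24}
|A + A| = 20

|A + A| = 20


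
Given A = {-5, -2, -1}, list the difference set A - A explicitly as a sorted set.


A - A = {a - a' : a, a' ∈ A}.
Compute a - a' for each ordered pair (a, a'):
a = -5: -5--5=0, -5--2=-3, -5--1=-4
a = -2: -2--5=3, -2--2=0, -2--1=-1
a = -1: -1--5=4, -1--2=1, -1--1=0
Collecting distinct values (and noting 0 appears from a-a):
A - A = {-4, -3, -1, 0, 1, 3, 4}
|A - A| = 7

A - A = {-4, -3, -1, 0, 1, 3, 4}


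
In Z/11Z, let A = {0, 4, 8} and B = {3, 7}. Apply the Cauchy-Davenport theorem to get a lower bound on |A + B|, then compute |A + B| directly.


Cauchy-Davenport: |A + B| ≥ min(p, |A| + |B| - 1) for A, B nonempty in Z/pZ.
|A| = 3, |B| = 2, p = 11.
CD lower bound = min(11, 3 + 2 - 1) = min(11, 4) = 4.
Compute A + B mod 11 directly:
a = 0: 0+3=3, 0+7=7
a = 4: 4+3=7, 4+7=0
a = 8: 8+3=0, 8+7=4
A + B = {0, 3, 4, 7}, so |A + B| = 4.
Verify: 4 ≥ 4? Yes ✓.

CD lower bound = 4, actual |A + B| = 4.


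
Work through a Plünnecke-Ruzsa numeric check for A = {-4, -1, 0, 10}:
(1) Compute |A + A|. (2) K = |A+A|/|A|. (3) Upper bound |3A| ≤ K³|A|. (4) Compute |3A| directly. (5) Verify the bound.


|A| = 4.
Step 1: Compute A + A by enumerating all 16 pairs.
A + A = {-8, -5, -4, -2, -1, 0, 6, 9, 10, 20}, so |A + A| = 10.
Step 2: Doubling constant K = |A + A|/|A| = 10/4 = 10/4 ≈ 2.5000.
Step 3: Plünnecke-Ruzsa gives |3A| ≤ K³·|A| = (2.5000)³ · 4 ≈ 62.5000.
Step 4: Compute 3A = A + A + A directly by enumerating all triples (a,b,c) ∈ A³; |3A| = 20.
Step 5: Check 20 ≤ 62.5000? Yes ✓.

K = 10/4, Plünnecke-Ruzsa bound K³|A| ≈ 62.5000, |3A| = 20, inequality holds.


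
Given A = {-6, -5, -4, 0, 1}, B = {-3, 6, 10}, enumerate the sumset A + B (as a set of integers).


A + B = {a + b : a ∈ A, b ∈ B}.
Enumerate all |A|·|B| = 5·3 = 15 pairs (a, b) and collect distinct sums.
a = -6: -6+-3=-9, -6+6=0, -6+10=4
a = -5: -5+-3=-8, -5+6=1, -5+10=5
a = -4: -4+-3=-7, -4+6=2, -4+10=6
a = 0: 0+-3=-3, 0+6=6, 0+10=10
a = 1: 1+-3=-2, 1+6=7, 1+10=11
Collecting distinct sums: A + B = {-9, -8, -7, -3, -2, 0, 1, 2, 4, 5, 6, 7, 10, 11}
|A + B| = 14

A + B = {-9, -8, -7, -3, -2, 0, 1, 2, 4, 5, 6, 7, 10, 11}


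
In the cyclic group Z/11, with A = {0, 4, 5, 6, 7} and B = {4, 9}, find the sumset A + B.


Work in Z/11Z: reduce every sum a + b modulo 11.
Enumerate all 10 pairs:
a = 0: 0+4=4, 0+9=9
a = 4: 4+4=8, 4+9=2
a = 5: 5+4=9, 5+9=3
a = 6: 6+4=10, 6+9=4
a = 7: 7+4=0, 7+9=5
Distinct residues collected: {0, 2, 3, 4, 5, 8, 9, 10}
|A + B| = 8 (out of 11 total residues).

A + B = {0, 2, 3, 4, 5, 8, 9, 10}


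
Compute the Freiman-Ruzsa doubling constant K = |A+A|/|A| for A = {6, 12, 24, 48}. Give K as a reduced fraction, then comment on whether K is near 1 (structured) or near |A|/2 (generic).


|A| = 4.
Compute A + A by enumerating all 16 pairs.
A + A = {12, 18, 24, 30, 36, 48, 54, 60, 72, 96}, so |A + A| = 10.
K = |A + A| / |A| = 10/4 = 5/2 ≈ 2.5000.
Reference: AP of size 4 gives K = 7/4 ≈ 1.7500; a fully generic set of size 4 gives K ≈ 2.5000.

|A| = 4, |A + A| = 10, K = 10/4 = 5/2.


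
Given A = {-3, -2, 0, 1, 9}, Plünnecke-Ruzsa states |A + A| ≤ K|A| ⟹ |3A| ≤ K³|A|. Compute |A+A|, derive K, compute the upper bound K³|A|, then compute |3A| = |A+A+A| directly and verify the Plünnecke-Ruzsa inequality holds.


|A| = 5.
Step 1: Compute A + A by enumerating all 25 pairs.
A + A = {-6, -5, -4, -3, -2, -1, 0, 1, 2, 6, 7, 9, 10, 18}, so |A + A| = 14.
Step 2: Doubling constant K = |A + A|/|A| = 14/5 = 14/5 ≈ 2.8000.
Step 3: Plünnecke-Ruzsa gives |3A| ≤ K³·|A| = (2.8000)³ · 5 ≈ 109.7600.
Step 4: Compute 3A = A + A + A directly by enumerating all triples (a,b,c) ∈ A³; |3A| = 26.
Step 5: Check 26 ≤ 109.7600? Yes ✓.

K = 14/5, Plünnecke-Ruzsa bound K³|A| ≈ 109.7600, |3A| = 26, inequality holds.


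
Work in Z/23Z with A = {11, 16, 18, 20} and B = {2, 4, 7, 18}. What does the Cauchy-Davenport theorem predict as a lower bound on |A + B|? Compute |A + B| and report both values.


Cauchy-Davenport: |A + B| ≥ min(p, |A| + |B| - 1) for A, B nonempty in Z/pZ.
|A| = 4, |B| = 4, p = 23.
CD lower bound = min(23, 4 + 4 - 1) = min(23, 7) = 7.
Compute A + B mod 23 directly:
a = 11: 11+2=13, 11+4=15, 11+7=18, 11+18=6
a = 16: 16+2=18, 16+4=20, 16+7=0, 16+18=11
a = 18: 18+2=20, 18+4=22, 18+7=2, 18+18=13
a = 20: 20+2=22, 20+4=1, 20+7=4, 20+18=15
A + B = {0, 1, 2, 4, 6, 11, 13, 15, 18, 20, 22}, so |A + B| = 11.
Verify: 11 ≥ 7? Yes ✓.

CD lower bound = 7, actual |A + B| = 11.


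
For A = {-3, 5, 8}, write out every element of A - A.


A - A = {a - a' : a, a' ∈ A}.
Compute a - a' for each ordered pair (a, a'):
a = -3: -3--3=0, -3-5=-8, -3-8=-11
a = 5: 5--3=8, 5-5=0, 5-8=-3
a = 8: 8--3=11, 8-5=3, 8-8=0
Collecting distinct values (and noting 0 appears from a-a):
A - A = {-11, -8, -3, 0, 3, 8, 11}
|A - A| = 7

A - A = {-11, -8, -3, 0, 3, 8, 11}


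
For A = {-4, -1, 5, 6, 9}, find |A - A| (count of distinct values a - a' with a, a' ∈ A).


A - A = {a - a' : a, a' ∈ A}; |A| = 5.
Bounds: 2|A|-1 ≤ |A - A| ≤ |A|² - |A| + 1, i.e. 9 ≤ |A - A| ≤ 21.
Note: 0 ∈ A - A always (from a - a). The set is symmetric: if d ∈ A - A then -d ∈ A - A.
Enumerate nonzero differences d = a - a' with a > a' (then include -d):
Positive differences: {1, 3, 4, 6, 7, 9, 10, 13}
Full difference set: {0} ∪ (positive diffs) ∪ (negative diffs).
|A - A| = 1 + 2·8 = 17 (matches direct enumeration: 17).

|A - A| = 17


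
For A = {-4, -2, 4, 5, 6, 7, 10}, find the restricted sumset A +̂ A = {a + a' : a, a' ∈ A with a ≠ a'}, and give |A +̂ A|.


Restricted sumset: A +̂ A = {a + a' : a ∈ A, a' ∈ A, a ≠ a'}.
Equivalently, take A + A and drop any sum 2a that is achievable ONLY as a + a for a ∈ A (i.e. sums representable only with equal summands).
Enumerate pairs (a, a') with a < a' (symmetric, so each unordered pair gives one sum; this covers all a ≠ a'):
  -4 + -2 = -6
  -4 + 4 = 0
  -4 + 5 = 1
  -4 + 6 = 2
  -4 + 7 = 3
  -4 + 10 = 6
  -2 + 4 = 2
  -2 + 5 = 3
  -2 + 6 = 4
  -2 + 7 = 5
  -2 + 10 = 8
  4 + 5 = 9
  4 + 6 = 10
  4 + 7 = 11
  4 + 10 = 14
  5 + 6 = 11
  5 + 7 = 12
  5 + 10 = 15
  6 + 7 = 13
  6 + 10 = 16
  7 + 10 = 17
Collected distinct sums: {-6, 0, 1, 2, 3, 4, 5, 6, 8, 9, 10, 11, 12, 13, 14, 15, 16, 17}
|A +̂ A| = 18
(Reference bound: |A +̂ A| ≥ 2|A| - 3 for |A| ≥ 2, with |A| = 7 giving ≥ 11.)

|A +̂ A| = 18


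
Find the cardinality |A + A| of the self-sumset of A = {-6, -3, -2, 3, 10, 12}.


A + A = {a + a' : a, a' ∈ A}; |A| = 6.
General bounds: 2|A| - 1 ≤ |A + A| ≤ |A|(|A|+1)/2, i.e. 11 ≤ |A + A| ≤ 21.
Lower bound 2|A|-1 is attained iff A is an arithmetic progression.
Enumerate sums a + a' for a ≤ a' (symmetric, so this suffices):
a = -6: -6+-6=-12, -6+-3=-9, -6+-2=-8, -6+3=-3, -6+10=4, -6+12=6
a = -3: -3+-3=-6, -3+-2=-5, -3+3=0, -3+10=7, -3+12=9
a = -2: -2+-2=-4, -2+3=1, -2+10=8, -2+12=10
a = 3: 3+3=6, 3+10=13, 3+12=15
a = 10: 10+10=20, 10+12=22
a = 12: 12+12=24
Distinct sums: {-12, -9, -8, -6, -5, -4, -3, 0, 1, 4, 6, 7, 8, 9, 10, 13, 15, 20, 22, 24}
|A + A| = 20

|A + A| = 20


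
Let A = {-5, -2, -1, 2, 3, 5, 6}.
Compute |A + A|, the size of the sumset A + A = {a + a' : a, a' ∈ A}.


A + A = {a + a' : a, a' ∈ A}; |A| = 7.
General bounds: 2|A| - 1 ≤ |A + A| ≤ |A|(|A|+1)/2, i.e. 13 ≤ |A + A| ≤ 28.
Lower bound 2|A|-1 is attained iff A is an arithmetic progression.
Enumerate sums a + a' for a ≤ a' (symmetric, so this suffices):
a = -5: -5+-5=-10, -5+-2=-7, -5+-1=-6, -5+2=-3, -5+3=-2, -5+5=0, -5+6=1
a = -2: -2+-2=-4, -2+-1=-3, -2+2=0, -2+3=1, -2+5=3, -2+6=4
a = -1: -1+-1=-2, -1+2=1, -1+3=2, -1+5=4, -1+6=5
a = 2: 2+2=4, 2+3=5, 2+5=7, 2+6=8
a = 3: 3+3=6, 3+5=8, 3+6=9
a = 5: 5+5=10, 5+6=11
a = 6: 6+6=12
Distinct sums: {-10, -7, -6, -4, -3, -2, 0, 1, 2, 3, 4, 5, 6, 7, 8, 9, 10, 11, 12}
|A + A| = 19

|A + A| = 19


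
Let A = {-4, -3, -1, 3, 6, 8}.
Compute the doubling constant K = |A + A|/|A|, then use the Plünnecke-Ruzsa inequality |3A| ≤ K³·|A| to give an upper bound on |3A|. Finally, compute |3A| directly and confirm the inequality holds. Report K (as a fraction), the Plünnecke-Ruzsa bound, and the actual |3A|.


|A| = 6.
Step 1: Compute A + A by enumerating all 36 pairs.
A + A = {-8, -7, -6, -5, -4, -2, -1, 0, 2, 3, 4, 5, 6, 7, 9, 11, 12, 14, 16}, so |A + A| = 19.
Step 2: Doubling constant K = |A + A|/|A| = 19/6 = 19/6 ≈ 3.1667.
Step 3: Plünnecke-Ruzsa gives |3A| ≤ K³·|A| = (3.1667)³ · 6 ≈ 190.5278.
Step 4: Compute 3A = A + A + A directly by enumerating all triples (a,b,c) ∈ A³; |3A| = 34.
Step 5: Check 34 ≤ 190.5278? Yes ✓.

K = 19/6, Plünnecke-Ruzsa bound K³|A| ≈ 190.5278, |3A| = 34, inequality holds.


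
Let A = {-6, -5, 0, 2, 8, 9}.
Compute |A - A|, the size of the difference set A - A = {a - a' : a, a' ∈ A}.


A - A = {a - a' : a, a' ∈ A}; |A| = 6.
Bounds: 2|A|-1 ≤ |A - A| ≤ |A|² - |A| + 1, i.e. 11 ≤ |A - A| ≤ 31.
Note: 0 ∈ A - A always (from a - a). The set is symmetric: if d ∈ A - A then -d ∈ A - A.
Enumerate nonzero differences d = a - a' with a > a' (then include -d):
Positive differences: {1, 2, 5, 6, 7, 8, 9, 13, 14, 15}
Full difference set: {0} ∪ (positive diffs) ∪ (negative diffs).
|A - A| = 1 + 2·10 = 21 (matches direct enumeration: 21).

|A - A| = 21


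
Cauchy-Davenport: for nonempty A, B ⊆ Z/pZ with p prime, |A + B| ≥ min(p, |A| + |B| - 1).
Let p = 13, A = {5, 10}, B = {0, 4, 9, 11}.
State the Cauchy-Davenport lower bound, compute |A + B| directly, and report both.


Cauchy-Davenport: |A + B| ≥ min(p, |A| + |B| - 1) for A, B nonempty in Z/pZ.
|A| = 2, |B| = 4, p = 13.
CD lower bound = min(13, 2 + 4 - 1) = min(13, 5) = 5.
Compute A + B mod 13 directly:
a = 5: 5+0=5, 5+4=9, 5+9=1, 5+11=3
a = 10: 10+0=10, 10+4=1, 10+9=6, 10+11=8
A + B = {1, 3, 5, 6, 8, 9, 10}, so |A + B| = 7.
Verify: 7 ≥ 5? Yes ✓.

CD lower bound = 5, actual |A + B| = 7.


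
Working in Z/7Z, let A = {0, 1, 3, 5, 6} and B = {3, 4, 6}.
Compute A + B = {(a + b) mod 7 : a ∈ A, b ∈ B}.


Work in Z/7Z: reduce every sum a + b modulo 7.
Enumerate all 15 pairs:
a = 0: 0+3=3, 0+4=4, 0+6=6
a = 1: 1+3=4, 1+4=5, 1+6=0
a = 3: 3+3=6, 3+4=0, 3+6=2
a = 5: 5+3=1, 5+4=2, 5+6=4
a = 6: 6+3=2, 6+4=3, 6+6=5
Distinct residues collected: {0, 1, 2, 3, 4, 5, 6}
|A + B| = 7 (out of 7 total residues).

A + B = {0, 1, 2, 3, 4, 5, 6}


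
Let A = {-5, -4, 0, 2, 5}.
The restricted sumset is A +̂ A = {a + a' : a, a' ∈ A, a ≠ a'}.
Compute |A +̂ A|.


Restricted sumset: A +̂ A = {a + a' : a ∈ A, a' ∈ A, a ≠ a'}.
Equivalently, take A + A and drop any sum 2a that is achievable ONLY as a + a for a ∈ A (i.e. sums representable only with equal summands).
Enumerate pairs (a, a') with a < a' (symmetric, so each unordered pair gives one sum; this covers all a ≠ a'):
  -5 + -4 = -9
  -5 + 0 = -5
  -5 + 2 = -3
  -5 + 5 = 0
  -4 + 0 = -4
  -4 + 2 = -2
  -4 + 5 = 1
  0 + 2 = 2
  0 + 5 = 5
  2 + 5 = 7
Collected distinct sums: {-9, -5, -4, -3, -2, 0, 1, 2, 5, 7}
|A +̂ A| = 10
(Reference bound: |A +̂ A| ≥ 2|A| - 3 for |A| ≥ 2, with |A| = 5 giving ≥ 7.)

|A +̂ A| = 10


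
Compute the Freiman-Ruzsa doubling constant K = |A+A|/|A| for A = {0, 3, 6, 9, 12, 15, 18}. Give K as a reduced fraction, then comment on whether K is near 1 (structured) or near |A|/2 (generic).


|A| = 7.
Compute A + A by enumerating all 49 pairs.
A + A = {0, 3, 6, 9, 12, 15, 18, 21, 24, 27, 30, 33, 36}, so |A + A| = 13.
K = |A + A| / |A| = 13/7 (already in lowest terms) ≈ 1.8571.
Reference: AP of size 7 gives K = 13/7 ≈ 1.8571; a fully generic set of size 7 gives K ≈ 4.0000.

|A| = 7, |A + A| = 13, K = 13/7.


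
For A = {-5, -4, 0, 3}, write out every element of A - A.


A - A = {a - a' : a, a' ∈ A}.
Compute a - a' for each ordered pair (a, a'):
a = -5: -5--5=0, -5--4=-1, -5-0=-5, -5-3=-8
a = -4: -4--5=1, -4--4=0, -4-0=-4, -4-3=-7
a = 0: 0--5=5, 0--4=4, 0-0=0, 0-3=-3
a = 3: 3--5=8, 3--4=7, 3-0=3, 3-3=0
Collecting distinct values (and noting 0 appears from a-a):
A - A = {-8, -7, -5, -4, -3, -1, 0, 1, 3, 4, 5, 7, 8}
|A - A| = 13

A - A = {-8, -7, -5, -4, -3, -1, 0, 1, 3, 4, 5, 7, 8}


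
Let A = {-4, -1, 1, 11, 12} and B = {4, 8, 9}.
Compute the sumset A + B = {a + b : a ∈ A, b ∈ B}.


A + B = {a + b : a ∈ A, b ∈ B}.
Enumerate all |A|·|B| = 5·3 = 15 pairs (a, b) and collect distinct sums.
a = -4: -4+4=0, -4+8=4, -4+9=5
a = -1: -1+4=3, -1+8=7, -1+9=8
a = 1: 1+4=5, 1+8=9, 1+9=10
a = 11: 11+4=15, 11+8=19, 11+9=20
a = 12: 12+4=16, 12+8=20, 12+9=21
Collecting distinct sums: A + B = {0, 3, 4, 5, 7, 8, 9, 10, 15, 16, 19, 20, 21}
|A + B| = 13

A + B = {0, 3, 4, 5, 7, 8, 9, 10, 15, 16, 19, 20, 21}


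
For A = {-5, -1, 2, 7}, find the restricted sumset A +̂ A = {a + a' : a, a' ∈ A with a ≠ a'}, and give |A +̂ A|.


Restricted sumset: A +̂ A = {a + a' : a ∈ A, a' ∈ A, a ≠ a'}.
Equivalently, take A + A and drop any sum 2a that is achievable ONLY as a + a for a ∈ A (i.e. sums representable only with equal summands).
Enumerate pairs (a, a') with a < a' (symmetric, so each unordered pair gives one sum; this covers all a ≠ a'):
  -5 + -1 = -6
  -5 + 2 = -3
  -5 + 7 = 2
  -1 + 2 = 1
  -1 + 7 = 6
  2 + 7 = 9
Collected distinct sums: {-6, -3, 1, 2, 6, 9}
|A +̂ A| = 6
(Reference bound: |A +̂ A| ≥ 2|A| - 3 for |A| ≥ 2, with |A| = 4 giving ≥ 5.)

|A +̂ A| = 6


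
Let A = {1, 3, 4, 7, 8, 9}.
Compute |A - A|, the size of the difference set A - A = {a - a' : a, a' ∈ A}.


A - A = {a - a' : a, a' ∈ A}; |A| = 6.
Bounds: 2|A|-1 ≤ |A - A| ≤ |A|² - |A| + 1, i.e. 11 ≤ |A - A| ≤ 31.
Note: 0 ∈ A - A always (from a - a). The set is symmetric: if d ∈ A - A then -d ∈ A - A.
Enumerate nonzero differences d = a - a' with a > a' (then include -d):
Positive differences: {1, 2, 3, 4, 5, 6, 7, 8}
Full difference set: {0} ∪ (positive diffs) ∪ (negative diffs).
|A - A| = 1 + 2·8 = 17 (matches direct enumeration: 17).

|A - A| = 17


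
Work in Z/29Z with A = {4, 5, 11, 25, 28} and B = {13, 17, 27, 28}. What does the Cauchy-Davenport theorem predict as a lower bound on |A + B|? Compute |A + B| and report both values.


Cauchy-Davenport: |A + B| ≥ min(p, |A| + |B| - 1) for A, B nonempty in Z/pZ.
|A| = 5, |B| = 4, p = 29.
CD lower bound = min(29, 5 + 4 - 1) = min(29, 8) = 8.
Compute A + B mod 29 directly:
a = 4: 4+13=17, 4+17=21, 4+27=2, 4+28=3
a = 5: 5+13=18, 5+17=22, 5+27=3, 5+28=4
a = 11: 11+13=24, 11+17=28, 11+27=9, 11+28=10
a = 25: 25+13=9, 25+17=13, 25+27=23, 25+28=24
a = 28: 28+13=12, 28+17=16, 28+27=26, 28+28=27
A + B = {2, 3, 4, 9, 10, 12, 13, 16, 17, 18, 21, 22, 23, 24, 26, 27, 28}, so |A + B| = 17.
Verify: 17 ≥ 8? Yes ✓.

CD lower bound = 8, actual |A + B| = 17.


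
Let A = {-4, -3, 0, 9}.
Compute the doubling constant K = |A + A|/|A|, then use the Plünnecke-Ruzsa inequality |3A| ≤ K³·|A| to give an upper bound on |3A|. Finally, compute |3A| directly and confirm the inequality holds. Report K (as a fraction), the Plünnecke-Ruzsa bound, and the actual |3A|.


|A| = 4.
Step 1: Compute A + A by enumerating all 16 pairs.
A + A = {-8, -7, -6, -4, -3, 0, 5, 6, 9, 18}, so |A + A| = 10.
Step 2: Doubling constant K = |A + A|/|A| = 10/4 = 10/4 ≈ 2.5000.
Step 3: Plünnecke-Ruzsa gives |3A| ≤ K³·|A| = (2.5000)³ · 4 ≈ 62.5000.
Step 4: Compute 3A = A + A + A directly by enumerating all triples (a,b,c) ∈ A³; |3A| = 20.
Step 5: Check 20 ≤ 62.5000? Yes ✓.

K = 10/4, Plünnecke-Ruzsa bound K³|A| ≈ 62.5000, |3A| = 20, inequality holds.


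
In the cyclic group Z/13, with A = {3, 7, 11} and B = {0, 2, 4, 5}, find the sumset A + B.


Work in Z/13Z: reduce every sum a + b modulo 13.
Enumerate all 12 pairs:
a = 3: 3+0=3, 3+2=5, 3+4=7, 3+5=8
a = 7: 7+0=7, 7+2=9, 7+4=11, 7+5=12
a = 11: 11+0=11, 11+2=0, 11+4=2, 11+5=3
Distinct residues collected: {0, 2, 3, 5, 7, 8, 9, 11, 12}
|A + B| = 9 (out of 13 total residues).

A + B = {0, 2, 3, 5, 7, 8, 9, 11, 12}


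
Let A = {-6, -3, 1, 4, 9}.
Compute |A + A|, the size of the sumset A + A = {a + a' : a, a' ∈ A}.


A + A = {a + a' : a, a' ∈ A}; |A| = 5.
General bounds: 2|A| - 1 ≤ |A + A| ≤ |A|(|A|+1)/2, i.e. 9 ≤ |A + A| ≤ 15.
Lower bound 2|A|-1 is attained iff A is an arithmetic progression.
Enumerate sums a + a' for a ≤ a' (symmetric, so this suffices):
a = -6: -6+-6=-12, -6+-3=-9, -6+1=-5, -6+4=-2, -6+9=3
a = -3: -3+-3=-6, -3+1=-2, -3+4=1, -3+9=6
a = 1: 1+1=2, 1+4=5, 1+9=10
a = 4: 4+4=8, 4+9=13
a = 9: 9+9=18
Distinct sums: {-12, -9, -6, -5, -2, 1, 2, 3, 5, 6, 8, 10, 13, 18}
|A + A| = 14

|A + A| = 14


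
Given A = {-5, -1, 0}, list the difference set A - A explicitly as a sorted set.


A - A = {a - a' : a, a' ∈ A}.
Compute a - a' for each ordered pair (a, a'):
a = -5: -5--5=0, -5--1=-4, -5-0=-5
a = -1: -1--5=4, -1--1=0, -1-0=-1
a = 0: 0--5=5, 0--1=1, 0-0=0
Collecting distinct values (and noting 0 appears from a-a):
A - A = {-5, -4, -1, 0, 1, 4, 5}
|A - A| = 7

A - A = {-5, -4, -1, 0, 1, 4, 5}


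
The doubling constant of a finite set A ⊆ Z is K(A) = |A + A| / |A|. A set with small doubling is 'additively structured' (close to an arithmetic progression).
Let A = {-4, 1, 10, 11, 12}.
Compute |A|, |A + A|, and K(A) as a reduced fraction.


|A| = 5.
Compute A + A by enumerating all 25 pairs.
A + A = {-8, -3, 2, 6, 7, 8, 11, 12, 13, 20, 21, 22, 23, 24}, so |A + A| = 14.
K = |A + A| / |A| = 14/5 (already in lowest terms) ≈ 2.8000.
Reference: AP of size 5 gives K = 9/5 ≈ 1.8000; a fully generic set of size 5 gives K ≈ 3.0000.

|A| = 5, |A + A| = 14, K = 14/5.


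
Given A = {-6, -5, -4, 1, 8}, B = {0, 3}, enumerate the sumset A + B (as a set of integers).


A + B = {a + b : a ∈ A, b ∈ B}.
Enumerate all |A|·|B| = 5·2 = 10 pairs (a, b) and collect distinct sums.
a = -6: -6+0=-6, -6+3=-3
a = -5: -5+0=-5, -5+3=-2
a = -4: -4+0=-4, -4+3=-1
a = 1: 1+0=1, 1+3=4
a = 8: 8+0=8, 8+3=11
Collecting distinct sums: A + B = {-6, -5, -4, -3, -2, -1, 1, 4, 8, 11}
|A + B| = 10

A + B = {-6, -5, -4, -3, -2, -1, 1, 4, 8, 11}


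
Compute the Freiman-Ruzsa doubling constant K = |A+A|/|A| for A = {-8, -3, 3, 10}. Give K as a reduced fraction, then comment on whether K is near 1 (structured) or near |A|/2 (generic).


|A| = 4.
Compute A + A by enumerating all 16 pairs.
A + A = {-16, -11, -6, -5, 0, 2, 6, 7, 13, 20}, so |A + A| = 10.
K = |A + A| / |A| = 10/4 = 5/2 ≈ 2.5000.
Reference: AP of size 4 gives K = 7/4 ≈ 1.7500; a fully generic set of size 4 gives K ≈ 2.5000.

|A| = 4, |A + A| = 10, K = 10/4 = 5/2.


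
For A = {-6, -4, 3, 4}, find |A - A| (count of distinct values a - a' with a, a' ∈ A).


A - A = {a - a' : a, a' ∈ A}; |A| = 4.
Bounds: 2|A|-1 ≤ |A - A| ≤ |A|² - |A| + 1, i.e. 7 ≤ |A - A| ≤ 13.
Note: 0 ∈ A - A always (from a - a). The set is symmetric: if d ∈ A - A then -d ∈ A - A.
Enumerate nonzero differences d = a - a' with a > a' (then include -d):
Positive differences: {1, 2, 7, 8, 9, 10}
Full difference set: {0} ∪ (positive diffs) ∪ (negative diffs).
|A - A| = 1 + 2·6 = 13 (matches direct enumeration: 13).

|A - A| = 13


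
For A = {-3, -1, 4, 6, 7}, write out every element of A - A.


A - A = {a - a' : a, a' ∈ A}.
Compute a - a' for each ordered pair (a, a'):
a = -3: -3--3=0, -3--1=-2, -3-4=-7, -3-6=-9, -3-7=-10
a = -1: -1--3=2, -1--1=0, -1-4=-5, -1-6=-7, -1-7=-8
a = 4: 4--3=7, 4--1=5, 4-4=0, 4-6=-2, 4-7=-3
a = 6: 6--3=9, 6--1=7, 6-4=2, 6-6=0, 6-7=-1
a = 7: 7--3=10, 7--1=8, 7-4=3, 7-6=1, 7-7=0
Collecting distinct values (and noting 0 appears from a-a):
A - A = {-10, -9, -8, -7, -5, -3, -2, -1, 0, 1, 2, 3, 5, 7, 8, 9, 10}
|A - A| = 17

A - A = {-10, -9, -8, -7, -5, -3, -2, -1, 0, 1, 2, 3, 5, 7, 8, 9, 10}


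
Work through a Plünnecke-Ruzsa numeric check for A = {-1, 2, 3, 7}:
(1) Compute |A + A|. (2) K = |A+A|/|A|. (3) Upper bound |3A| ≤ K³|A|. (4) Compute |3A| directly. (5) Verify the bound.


|A| = 4.
Step 1: Compute A + A by enumerating all 16 pairs.
A + A = {-2, 1, 2, 4, 5, 6, 9, 10, 14}, so |A + A| = 9.
Step 2: Doubling constant K = |A + A|/|A| = 9/4 = 9/4 ≈ 2.2500.
Step 3: Plünnecke-Ruzsa gives |3A| ≤ K³·|A| = (2.2500)³ · 4 ≈ 45.5625.
Step 4: Compute 3A = A + A + A directly by enumerating all triples (a,b,c) ∈ A³; |3A| = 16.
Step 5: Check 16 ≤ 45.5625? Yes ✓.

K = 9/4, Plünnecke-Ruzsa bound K³|A| ≈ 45.5625, |3A| = 16, inequality holds.


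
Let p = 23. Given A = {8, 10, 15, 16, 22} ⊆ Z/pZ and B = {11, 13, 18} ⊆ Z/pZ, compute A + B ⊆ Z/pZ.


Work in Z/23Z: reduce every sum a + b modulo 23.
Enumerate all 15 pairs:
a = 8: 8+11=19, 8+13=21, 8+18=3
a = 10: 10+11=21, 10+13=0, 10+18=5
a = 15: 15+11=3, 15+13=5, 15+18=10
a = 16: 16+11=4, 16+13=6, 16+18=11
a = 22: 22+11=10, 22+13=12, 22+18=17
Distinct residues collected: {0, 3, 4, 5, 6, 10, 11, 12, 17, 19, 21}
|A + B| = 11 (out of 23 total residues).

A + B = {0, 3, 4, 5, 6, 10, 11, 12, 17, 19, 21}


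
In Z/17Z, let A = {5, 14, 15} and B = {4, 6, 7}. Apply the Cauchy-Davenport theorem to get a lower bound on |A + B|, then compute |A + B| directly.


Cauchy-Davenport: |A + B| ≥ min(p, |A| + |B| - 1) for A, B nonempty in Z/pZ.
|A| = 3, |B| = 3, p = 17.
CD lower bound = min(17, 3 + 3 - 1) = min(17, 5) = 5.
Compute A + B mod 17 directly:
a = 5: 5+4=9, 5+6=11, 5+7=12
a = 14: 14+4=1, 14+6=3, 14+7=4
a = 15: 15+4=2, 15+6=4, 15+7=5
A + B = {1, 2, 3, 4, 5, 9, 11, 12}, so |A + B| = 8.
Verify: 8 ≥ 5? Yes ✓.

CD lower bound = 5, actual |A + B| = 8.


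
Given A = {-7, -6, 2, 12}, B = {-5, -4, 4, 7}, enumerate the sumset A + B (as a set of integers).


A + B = {a + b : a ∈ A, b ∈ B}.
Enumerate all |A|·|B| = 4·4 = 16 pairs (a, b) and collect distinct sums.
a = -7: -7+-5=-12, -7+-4=-11, -7+4=-3, -7+7=0
a = -6: -6+-5=-11, -6+-4=-10, -6+4=-2, -6+7=1
a = 2: 2+-5=-3, 2+-4=-2, 2+4=6, 2+7=9
a = 12: 12+-5=7, 12+-4=8, 12+4=16, 12+7=19
Collecting distinct sums: A + B = {-12, -11, -10, -3, -2, 0, 1, 6, 7, 8, 9, 16, 19}
|A + B| = 13

A + B = {-12, -11, -10, -3, -2, 0, 1, 6, 7, 8, 9, 16, 19}


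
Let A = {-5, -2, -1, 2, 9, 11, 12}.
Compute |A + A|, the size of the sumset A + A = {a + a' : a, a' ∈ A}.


A + A = {a + a' : a, a' ∈ A}; |A| = 7.
General bounds: 2|A| - 1 ≤ |A + A| ≤ |A|(|A|+1)/2, i.e. 13 ≤ |A + A| ≤ 28.
Lower bound 2|A|-1 is attained iff A is an arithmetic progression.
Enumerate sums a + a' for a ≤ a' (symmetric, so this suffices):
a = -5: -5+-5=-10, -5+-2=-7, -5+-1=-6, -5+2=-3, -5+9=4, -5+11=6, -5+12=7
a = -2: -2+-2=-4, -2+-1=-3, -2+2=0, -2+9=7, -2+11=9, -2+12=10
a = -1: -1+-1=-2, -1+2=1, -1+9=8, -1+11=10, -1+12=11
a = 2: 2+2=4, 2+9=11, 2+11=13, 2+12=14
a = 9: 9+9=18, 9+11=20, 9+12=21
a = 11: 11+11=22, 11+12=23
a = 12: 12+12=24
Distinct sums: {-10, -7, -6, -4, -3, -2, 0, 1, 4, 6, 7, 8, 9, 10, 11, 13, 14, 18, 20, 21, 22, 23, 24}
|A + A| = 23

|A + A| = 23


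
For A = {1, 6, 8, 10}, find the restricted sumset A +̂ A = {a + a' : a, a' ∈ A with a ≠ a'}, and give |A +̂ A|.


Restricted sumset: A +̂ A = {a + a' : a ∈ A, a' ∈ A, a ≠ a'}.
Equivalently, take A + A and drop any sum 2a that is achievable ONLY as a + a for a ∈ A (i.e. sums representable only with equal summands).
Enumerate pairs (a, a') with a < a' (symmetric, so each unordered pair gives one sum; this covers all a ≠ a'):
  1 + 6 = 7
  1 + 8 = 9
  1 + 10 = 11
  6 + 8 = 14
  6 + 10 = 16
  8 + 10 = 18
Collected distinct sums: {7, 9, 11, 14, 16, 18}
|A +̂ A| = 6
(Reference bound: |A +̂ A| ≥ 2|A| - 3 for |A| ≥ 2, with |A| = 4 giving ≥ 5.)

|A +̂ A| = 6


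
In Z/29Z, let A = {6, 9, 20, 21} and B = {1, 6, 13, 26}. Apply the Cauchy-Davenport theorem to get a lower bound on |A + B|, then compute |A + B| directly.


Cauchy-Davenport: |A + B| ≥ min(p, |A| + |B| - 1) for A, B nonempty in Z/pZ.
|A| = 4, |B| = 4, p = 29.
CD lower bound = min(29, 4 + 4 - 1) = min(29, 7) = 7.
Compute A + B mod 29 directly:
a = 6: 6+1=7, 6+6=12, 6+13=19, 6+26=3
a = 9: 9+1=10, 9+6=15, 9+13=22, 9+26=6
a = 20: 20+1=21, 20+6=26, 20+13=4, 20+26=17
a = 21: 21+1=22, 21+6=27, 21+13=5, 21+26=18
A + B = {3, 4, 5, 6, 7, 10, 12, 15, 17, 18, 19, 21, 22, 26, 27}, so |A + B| = 15.
Verify: 15 ≥ 7? Yes ✓.

CD lower bound = 7, actual |A + B| = 15.


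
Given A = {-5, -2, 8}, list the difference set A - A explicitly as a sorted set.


A - A = {a - a' : a, a' ∈ A}.
Compute a - a' for each ordered pair (a, a'):
a = -5: -5--5=0, -5--2=-3, -5-8=-13
a = -2: -2--5=3, -2--2=0, -2-8=-10
a = 8: 8--5=13, 8--2=10, 8-8=0
Collecting distinct values (and noting 0 appears from a-a):
A - A = {-13, -10, -3, 0, 3, 10, 13}
|A - A| = 7

A - A = {-13, -10, -3, 0, 3, 10, 13}


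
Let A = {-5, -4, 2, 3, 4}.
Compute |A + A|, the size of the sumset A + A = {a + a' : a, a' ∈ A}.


A + A = {a + a' : a, a' ∈ A}; |A| = 5.
General bounds: 2|A| - 1 ≤ |A + A| ≤ |A|(|A|+1)/2, i.e. 9 ≤ |A + A| ≤ 15.
Lower bound 2|A|-1 is attained iff A is an arithmetic progression.
Enumerate sums a + a' for a ≤ a' (symmetric, so this suffices):
a = -5: -5+-5=-10, -5+-4=-9, -5+2=-3, -5+3=-2, -5+4=-1
a = -4: -4+-4=-8, -4+2=-2, -4+3=-1, -4+4=0
a = 2: 2+2=4, 2+3=5, 2+4=6
a = 3: 3+3=6, 3+4=7
a = 4: 4+4=8
Distinct sums: {-10, -9, -8, -3, -2, -1, 0, 4, 5, 6, 7, 8}
|A + A| = 12

|A + A| = 12


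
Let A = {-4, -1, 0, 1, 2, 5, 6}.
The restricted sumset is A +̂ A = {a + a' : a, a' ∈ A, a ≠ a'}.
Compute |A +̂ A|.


Restricted sumset: A +̂ A = {a + a' : a ∈ A, a' ∈ A, a ≠ a'}.
Equivalently, take A + A and drop any sum 2a that is achievable ONLY as a + a for a ∈ A (i.e. sums representable only with equal summands).
Enumerate pairs (a, a') with a < a' (symmetric, so each unordered pair gives one sum; this covers all a ≠ a'):
  -4 + -1 = -5
  -4 + 0 = -4
  -4 + 1 = -3
  -4 + 2 = -2
  -4 + 5 = 1
  -4 + 6 = 2
  -1 + 0 = -1
  -1 + 1 = 0
  -1 + 2 = 1
  -1 + 5 = 4
  -1 + 6 = 5
  0 + 1 = 1
  0 + 2 = 2
  0 + 5 = 5
  0 + 6 = 6
  1 + 2 = 3
  1 + 5 = 6
  1 + 6 = 7
  2 + 5 = 7
  2 + 6 = 8
  5 + 6 = 11
Collected distinct sums: {-5, -4, -3, -2, -1, 0, 1, 2, 3, 4, 5, 6, 7, 8, 11}
|A +̂ A| = 15
(Reference bound: |A +̂ A| ≥ 2|A| - 3 for |A| ≥ 2, with |A| = 7 giving ≥ 11.)

|A +̂ A| = 15


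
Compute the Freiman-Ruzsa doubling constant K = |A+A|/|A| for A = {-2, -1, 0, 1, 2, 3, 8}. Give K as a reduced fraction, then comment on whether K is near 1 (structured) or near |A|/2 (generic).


|A| = 7.
Compute A + A by enumerating all 49 pairs.
A + A = {-4, -3, -2, -1, 0, 1, 2, 3, 4, 5, 6, 7, 8, 9, 10, 11, 16}, so |A + A| = 17.
K = |A + A| / |A| = 17/7 (already in lowest terms) ≈ 2.4286.
Reference: AP of size 7 gives K = 13/7 ≈ 1.8571; a fully generic set of size 7 gives K ≈ 4.0000.

|A| = 7, |A + A| = 17, K = 17/7.


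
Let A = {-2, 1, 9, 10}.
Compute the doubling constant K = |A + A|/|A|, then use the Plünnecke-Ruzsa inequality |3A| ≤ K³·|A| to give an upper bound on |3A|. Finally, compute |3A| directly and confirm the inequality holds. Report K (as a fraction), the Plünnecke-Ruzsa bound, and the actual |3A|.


|A| = 4.
Step 1: Compute A + A by enumerating all 16 pairs.
A + A = {-4, -1, 2, 7, 8, 10, 11, 18, 19, 20}, so |A + A| = 10.
Step 2: Doubling constant K = |A + A|/|A| = 10/4 = 10/4 ≈ 2.5000.
Step 3: Plünnecke-Ruzsa gives |3A| ≤ K³·|A| = (2.5000)³ · 4 ≈ 62.5000.
Step 4: Compute 3A = A + A + A directly by enumerating all triples (a,b,c) ∈ A³; |3A| = 20.
Step 5: Check 20 ≤ 62.5000? Yes ✓.

K = 10/4, Plünnecke-Ruzsa bound K³|A| ≈ 62.5000, |3A| = 20, inequality holds.


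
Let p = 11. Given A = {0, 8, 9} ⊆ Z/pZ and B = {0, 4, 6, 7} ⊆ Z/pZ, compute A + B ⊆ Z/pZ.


Work in Z/11Z: reduce every sum a + b modulo 11.
Enumerate all 12 pairs:
a = 0: 0+0=0, 0+4=4, 0+6=6, 0+7=7
a = 8: 8+0=8, 8+4=1, 8+6=3, 8+7=4
a = 9: 9+0=9, 9+4=2, 9+6=4, 9+7=5
Distinct residues collected: {0, 1, 2, 3, 4, 5, 6, 7, 8, 9}
|A + B| = 10 (out of 11 total residues).

A + B = {0, 1, 2, 3, 4, 5, 6, 7, 8, 9}


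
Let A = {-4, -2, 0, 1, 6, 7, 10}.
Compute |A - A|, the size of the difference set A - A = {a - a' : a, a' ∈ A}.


A - A = {a - a' : a, a' ∈ A}; |A| = 7.
Bounds: 2|A|-1 ≤ |A - A| ≤ |A|² - |A| + 1, i.e. 13 ≤ |A - A| ≤ 43.
Note: 0 ∈ A - A always (from a - a). The set is symmetric: if d ∈ A - A then -d ∈ A - A.
Enumerate nonzero differences d = a - a' with a > a' (then include -d):
Positive differences: {1, 2, 3, 4, 5, 6, 7, 8, 9, 10, 11, 12, 14}
Full difference set: {0} ∪ (positive diffs) ∪ (negative diffs).
|A - A| = 1 + 2·13 = 27 (matches direct enumeration: 27).

|A - A| = 27


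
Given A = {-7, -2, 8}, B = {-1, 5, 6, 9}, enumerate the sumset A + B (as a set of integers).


A + B = {a + b : a ∈ A, b ∈ B}.
Enumerate all |A|·|B| = 3·4 = 12 pairs (a, b) and collect distinct sums.
a = -7: -7+-1=-8, -7+5=-2, -7+6=-1, -7+9=2
a = -2: -2+-1=-3, -2+5=3, -2+6=4, -2+9=7
a = 8: 8+-1=7, 8+5=13, 8+6=14, 8+9=17
Collecting distinct sums: A + B = {-8, -3, -2, -1, 2, 3, 4, 7, 13, 14, 17}
|A + B| = 11

A + B = {-8, -3, -2, -1, 2, 3, 4, 7, 13, 14, 17}


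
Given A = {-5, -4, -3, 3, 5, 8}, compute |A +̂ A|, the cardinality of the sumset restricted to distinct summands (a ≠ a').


Restricted sumset: A +̂ A = {a + a' : a ∈ A, a' ∈ A, a ≠ a'}.
Equivalently, take A + A and drop any sum 2a that is achievable ONLY as a + a for a ∈ A (i.e. sums representable only with equal summands).
Enumerate pairs (a, a') with a < a' (symmetric, so each unordered pair gives one sum; this covers all a ≠ a'):
  -5 + -4 = -9
  -5 + -3 = -8
  -5 + 3 = -2
  -5 + 5 = 0
  -5 + 8 = 3
  -4 + -3 = -7
  -4 + 3 = -1
  -4 + 5 = 1
  -4 + 8 = 4
  -3 + 3 = 0
  -3 + 5 = 2
  -3 + 8 = 5
  3 + 5 = 8
  3 + 8 = 11
  5 + 8 = 13
Collected distinct sums: {-9, -8, -7, -2, -1, 0, 1, 2, 3, 4, 5, 8, 11, 13}
|A +̂ A| = 14
(Reference bound: |A +̂ A| ≥ 2|A| - 3 for |A| ≥ 2, with |A| = 6 giving ≥ 9.)

|A +̂ A| = 14


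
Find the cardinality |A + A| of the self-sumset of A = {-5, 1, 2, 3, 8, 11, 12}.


A + A = {a + a' : a, a' ∈ A}; |A| = 7.
General bounds: 2|A| - 1 ≤ |A + A| ≤ |A|(|A|+1)/2, i.e. 13 ≤ |A + A| ≤ 28.
Lower bound 2|A|-1 is attained iff A is an arithmetic progression.
Enumerate sums a + a' for a ≤ a' (symmetric, so this suffices):
a = -5: -5+-5=-10, -5+1=-4, -5+2=-3, -5+3=-2, -5+8=3, -5+11=6, -5+12=7
a = 1: 1+1=2, 1+2=3, 1+3=4, 1+8=9, 1+11=12, 1+12=13
a = 2: 2+2=4, 2+3=5, 2+8=10, 2+11=13, 2+12=14
a = 3: 3+3=6, 3+8=11, 3+11=14, 3+12=15
a = 8: 8+8=16, 8+11=19, 8+12=20
a = 11: 11+11=22, 11+12=23
a = 12: 12+12=24
Distinct sums: {-10, -4, -3, -2, 2, 3, 4, 5, 6, 7, 9, 10, 11, 12, 13, 14, 15, 16, 19, 20, 22, 23, 24}
|A + A| = 23

|A + A| = 23


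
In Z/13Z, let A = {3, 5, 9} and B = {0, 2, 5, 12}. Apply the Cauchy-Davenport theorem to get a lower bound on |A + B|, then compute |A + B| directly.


Cauchy-Davenport: |A + B| ≥ min(p, |A| + |B| - 1) for A, B nonempty in Z/pZ.
|A| = 3, |B| = 4, p = 13.
CD lower bound = min(13, 3 + 4 - 1) = min(13, 6) = 6.
Compute A + B mod 13 directly:
a = 3: 3+0=3, 3+2=5, 3+5=8, 3+12=2
a = 5: 5+0=5, 5+2=7, 5+5=10, 5+12=4
a = 9: 9+0=9, 9+2=11, 9+5=1, 9+12=8
A + B = {1, 2, 3, 4, 5, 7, 8, 9, 10, 11}, so |A + B| = 10.
Verify: 10 ≥ 6? Yes ✓.

CD lower bound = 6, actual |A + B| = 10.


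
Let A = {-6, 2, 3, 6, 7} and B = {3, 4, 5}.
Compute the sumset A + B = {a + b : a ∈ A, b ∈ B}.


A + B = {a + b : a ∈ A, b ∈ B}.
Enumerate all |A|·|B| = 5·3 = 15 pairs (a, b) and collect distinct sums.
a = -6: -6+3=-3, -6+4=-2, -6+5=-1
a = 2: 2+3=5, 2+4=6, 2+5=7
a = 3: 3+3=6, 3+4=7, 3+5=8
a = 6: 6+3=9, 6+4=10, 6+5=11
a = 7: 7+3=10, 7+4=11, 7+5=12
Collecting distinct sums: A + B = {-3, -2, -1, 5, 6, 7, 8, 9, 10, 11, 12}
|A + B| = 11

A + B = {-3, -2, -1, 5, 6, 7, 8, 9, 10, 11, 12}


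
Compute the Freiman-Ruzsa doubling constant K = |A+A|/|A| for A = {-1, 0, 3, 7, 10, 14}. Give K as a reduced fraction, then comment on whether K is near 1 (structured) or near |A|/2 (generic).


|A| = 6.
Compute A + A by enumerating all 36 pairs.
A + A = {-2, -1, 0, 2, 3, 6, 7, 9, 10, 13, 14, 17, 20, 21, 24, 28}, so |A + A| = 16.
K = |A + A| / |A| = 16/6 = 8/3 ≈ 2.6667.
Reference: AP of size 6 gives K = 11/6 ≈ 1.8333; a fully generic set of size 6 gives K ≈ 3.5000.

|A| = 6, |A + A| = 16, K = 16/6 = 8/3.


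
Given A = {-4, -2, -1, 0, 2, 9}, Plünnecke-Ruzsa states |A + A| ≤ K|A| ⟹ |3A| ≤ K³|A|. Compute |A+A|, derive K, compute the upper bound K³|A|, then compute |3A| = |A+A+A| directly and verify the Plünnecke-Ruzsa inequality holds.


|A| = 6.
Step 1: Compute A + A by enumerating all 36 pairs.
A + A = {-8, -6, -5, -4, -3, -2, -1, 0, 1, 2, 4, 5, 7, 8, 9, 11, 18}, so |A + A| = 17.
Step 2: Doubling constant K = |A + A|/|A| = 17/6 = 17/6 ≈ 2.8333.
Step 3: Plünnecke-Ruzsa gives |3A| ≤ K³·|A| = (2.8333)³ · 6 ≈ 136.4722.
Step 4: Compute 3A = A + A + A directly by enumerating all triples (a,b,c) ∈ A³; |3A| = 30.
Step 5: Check 30 ≤ 136.4722? Yes ✓.

K = 17/6, Plünnecke-Ruzsa bound K³|A| ≈ 136.4722, |3A| = 30, inequality holds.


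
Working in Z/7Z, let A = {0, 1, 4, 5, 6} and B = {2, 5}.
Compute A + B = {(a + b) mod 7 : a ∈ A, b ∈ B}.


Work in Z/7Z: reduce every sum a + b modulo 7.
Enumerate all 10 pairs:
a = 0: 0+2=2, 0+5=5
a = 1: 1+2=3, 1+5=6
a = 4: 4+2=6, 4+5=2
a = 5: 5+2=0, 5+5=3
a = 6: 6+2=1, 6+5=4
Distinct residues collected: {0, 1, 2, 3, 4, 5, 6}
|A + B| = 7 (out of 7 total residues).

A + B = {0, 1, 2, 3, 4, 5, 6}


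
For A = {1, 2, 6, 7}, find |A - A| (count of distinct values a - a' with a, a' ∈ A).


A - A = {a - a' : a, a' ∈ A}; |A| = 4.
Bounds: 2|A|-1 ≤ |A - A| ≤ |A|² - |A| + 1, i.e. 7 ≤ |A - A| ≤ 13.
Note: 0 ∈ A - A always (from a - a). The set is symmetric: if d ∈ A - A then -d ∈ A - A.
Enumerate nonzero differences d = a - a' with a > a' (then include -d):
Positive differences: {1, 4, 5, 6}
Full difference set: {0} ∪ (positive diffs) ∪ (negative diffs).
|A - A| = 1 + 2·4 = 9 (matches direct enumeration: 9).

|A - A| = 9


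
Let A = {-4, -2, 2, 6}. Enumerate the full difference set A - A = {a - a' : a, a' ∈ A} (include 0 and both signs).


A - A = {a - a' : a, a' ∈ A}.
Compute a - a' for each ordered pair (a, a'):
a = -4: -4--4=0, -4--2=-2, -4-2=-6, -4-6=-10
a = -2: -2--4=2, -2--2=0, -2-2=-4, -2-6=-8
a = 2: 2--4=6, 2--2=4, 2-2=0, 2-6=-4
a = 6: 6--4=10, 6--2=8, 6-2=4, 6-6=0
Collecting distinct values (and noting 0 appears from a-a):
A - A = {-10, -8, -6, -4, -2, 0, 2, 4, 6, 8, 10}
|A - A| = 11

A - A = {-10, -8, -6, -4, -2, 0, 2, 4, 6, 8, 10}


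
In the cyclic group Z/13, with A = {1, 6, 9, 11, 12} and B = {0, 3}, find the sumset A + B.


Work in Z/13Z: reduce every sum a + b modulo 13.
Enumerate all 10 pairs:
a = 1: 1+0=1, 1+3=4
a = 6: 6+0=6, 6+3=9
a = 9: 9+0=9, 9+3=12
a = 11: 11+0=11, 11+3=1
a = 12: 12+0=12, 12+3=2
Distinct residues collected: {1, 2, 4, 6, 9, 11, 12}
|A + B| = 7 (out of 13 total residues).

A + B = {1, 2, 4, 6, 9, 11, 12}


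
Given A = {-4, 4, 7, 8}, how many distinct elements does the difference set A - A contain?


A - A = {a - a' : a, a' ∈ A}; |A| = 4.
Bounds: 2|A|-1 ≤ |A - A| ≤ |A|² - |A| + 1, i.e. 7 ≤ |A - A| ≤ 13.
Note: 0 ∈ A - A always (from a - a). The set is symmetric: if d ∈ A - A then -d ∈ A - A.
Enumerate nonzero differences d = a - a' with a > a' (then include -d):
Positive differences: {1, 3, 4, 8, 11, 12}
Full difference set: {0} ∪ (positive diffs) ∪ (negative diffs).
|A - A| = 1 + 2·6 = 13 (matches direct enumeration: 13).

|A - A| = 13


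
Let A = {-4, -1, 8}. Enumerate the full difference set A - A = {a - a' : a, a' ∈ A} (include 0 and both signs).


A - A = {a - a' : a, a' ∈ A}.
Compute a - a' for each ordered pair (a, a'):
a = -4: -4--4=0, -4--1=-3, -4-8=-12
a = -1: -1--4=3, -1--1=0, -1-8=-9
a = 8: 8--4=12, 8--1=9, 8-8=0
Collecting distinct values (and noting 0 appears from a-a):
A - A = {-12, -9, -3, 0, 3, 9, 12}
|A - A| = 7

A - A = {-12, -9, -3, 0, 3, 9, 12}


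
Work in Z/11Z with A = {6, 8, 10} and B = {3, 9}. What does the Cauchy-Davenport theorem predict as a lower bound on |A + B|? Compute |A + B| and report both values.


Cauchy-Davenport: |A + B| ≥ min(p, |A| + |B| - 1) for A, B nonempty in Z/pZ.
|A| = 3, |B| = 2, p = 11.
CD lower bound = min(11, 3 + 2 - 1) = min(11, 4) = 4.
Compute A + B mod 11 directly:
a = 6: 6+3=9, 6+9=4
a = 8: 8+3=0, 8+9=6
a = 10: 10+3=2, 10+9=8
A + B = {0, 2, 4, 6, 8, 9}, so |A + B| = 6.
Verify: 6 ≥ 4? Yes ✓.

CD lower bound = 4, actual |A + B| = 6.


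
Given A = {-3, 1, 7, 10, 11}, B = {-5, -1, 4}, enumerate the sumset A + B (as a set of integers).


A + B = {a + b : a ∈ A, b ∈ B}.
Enumerate all |A|·|B| = 5·3 = 15 pairs (a, b) and collect distinct sums.
a = -3: -3+-5=-8, -3+-1=-4, -3+4=1
a = 1: 1+-5=-4, 1+-1=0, 1+4=5
a = 7: 7+-5=2, 7+-1=6, 7+4=11
a = 10: 10+-5=5, 10+-1=9, 10+4=14
a = 11: 11+-5=6, 11+-1=10, 11+4=15
Collecting distinct sums: A + B = {-8, -4, 0, 1, 2, 5, 6, 9, 10, 11, 14, 15}
|A + B| = 12

A + B = {-8, -4, 0, 1, 2, 5, 6, 9, 10, 11, 14, 15}


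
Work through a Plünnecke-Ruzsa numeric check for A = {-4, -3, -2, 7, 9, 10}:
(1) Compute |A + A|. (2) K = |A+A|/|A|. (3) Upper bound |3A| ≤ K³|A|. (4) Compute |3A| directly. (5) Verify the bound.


|A| = 6.
Step 1: Compute A + A by enumerating all 36 pairs.
A + A = {-8, -7, -6, -5, -4, 3, 4, 5, 6, 7, 8, 14, 16, 17, 18, 19, 20}, so |A + A| = 17.
Step 2: Doubling constant K = |A + A|/|A| = 17/6 = 17/6 ≈ 2.8333.
Step 3: Plünnecke-Ruzsa gives |3A| ≤ K³·|A| = (2.8333)³ · 6 ≈ 136.4722.
Step 4: Compute 3A = A + A + A directly by enumerating all triples (a,b,c) ∈ A³; |3A| = 33.
Step 5: Check 33 ≤ 136.4722? Yes ✓.

K = 17/6, Plünnecke-Ruzsa bound K³|A| ≈ 136.4722, |3A| = 33, inequality holds.


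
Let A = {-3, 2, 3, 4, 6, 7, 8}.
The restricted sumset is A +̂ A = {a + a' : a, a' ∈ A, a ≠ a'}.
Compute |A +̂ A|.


Restricted sumset: A +̂ A = {a + a' : a ∈ A, a' ∈ A, a ≠ a'}.
Equivalently, take A + A and drop any sum 2a that is achievable ONLY as a + a for a ∈ A (i.e. sums representable only with equal summands).
Enumerate pairs (a, a') with a < a' (symmetric, so each unordered pair gives one sum; this covers all a ≠ a'):
  -3 + 2 = -1
  -3 + 3 = 0
  -3 + 4 = 1
  -3 + 6 = 3
  -3 + 7 = 4
  -3 + 8 = 5
  2 + 3 = 5
  2 + 4 = 6
  2 + 6 = 8
  2 + 7 = 9
  2 + 8 = 10
  3 + 4 = 7
  3 + 6 = 9
  3 + 7 = 10
  3 + 8 = 11
  4 + 6 = 10
  4 + 7 = 11
  4 + 8 = 12
  6 + 7 = 13
  6 + 8 = 14
  7 + 8 = 15
Collected distinct sums: {-1, 0, 1, 3, 4, 5, 6, 7, 8, 9, 10, 11, 12, 13, 14, 15}
|A +̂ A| = 16
(Reference bound: |A +̂ A| ≥ 2|A| - 3 for |A| ≥ 2, with |A| = 7 giving ≥ 11.)

|A +̂ A| = 16
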